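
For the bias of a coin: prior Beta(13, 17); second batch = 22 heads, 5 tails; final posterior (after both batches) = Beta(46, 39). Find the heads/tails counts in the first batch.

Because Beta–binomial updating is additive in the counts, the combined data contributed (α_post−α_prior, β_post−β_prior) successes and failures.
Total across both batches: 46−13=33 heads, 39−17=22 tails.
Subtract the second batch: 33−22=11 heads and 22−5=17 tails.

11 heads and 17 tails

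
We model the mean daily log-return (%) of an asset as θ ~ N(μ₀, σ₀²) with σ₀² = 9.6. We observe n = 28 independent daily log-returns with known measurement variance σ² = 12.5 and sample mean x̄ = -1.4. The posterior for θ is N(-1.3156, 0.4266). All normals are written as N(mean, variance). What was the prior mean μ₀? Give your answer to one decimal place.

μ₀ = 0.5

With known observation variance, the Normal–Normal posterior has precision τ_n = τ₀ + n/σ² and mean μ_n = (τ₀μ₀ + (n/σ²)x̄)/τ_n.
Here τ₀ = 1/9.6 = 0.104167 and τ_data = 28/12.5 = 2.240000, so τ_n = 2.344167.
Rearranging for μ₀: μ₀ = (μ_n·τ_n − τ_data·x̄)/τ₀ = (-1.3156·2.344167 − 2.240000·-1.4) / 0.104167 = 0.052014/0.104167 ≈ 0.5.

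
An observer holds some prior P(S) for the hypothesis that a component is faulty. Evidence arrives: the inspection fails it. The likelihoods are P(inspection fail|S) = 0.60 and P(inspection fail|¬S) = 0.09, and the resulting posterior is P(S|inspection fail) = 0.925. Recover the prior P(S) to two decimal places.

Bayes' rule in odds form gives O(S|E) = O(S)·[P(E|S)/P(E|¬S)], hence O(S) = O(S|E)/LR.
Posterior odds = 0.925/(1−0.925) = 12.3333. LR = 0.60/0.09 = 6.6667.
Prior odds = 12.3333/6.6667 = 1.8500, so P(S) = 1.8500/(1+1.8500) ≈ 0.65.

P(S) = 0.65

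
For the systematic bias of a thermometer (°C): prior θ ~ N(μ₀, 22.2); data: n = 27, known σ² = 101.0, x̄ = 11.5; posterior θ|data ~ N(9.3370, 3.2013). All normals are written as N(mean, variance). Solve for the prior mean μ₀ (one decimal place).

μ₀ = -3.5

The posterior mean is a precision-weighted average: μ_n = (τ₀μ₀ + τ_data·x̄)/(τ₀+τ_data), with τ₀=1/σ₀² and τ_data=n/σ².
Here τ₀ = 1/22.2 = 0.045045 and τ_data = 27/101.0 = 0.267327, so τ_n = 0.312372.
Rearranging for μ₀: μ₀ = (μ_n·τ_n − τ_data·x̄)/τ₀ = (9.3370·0.312372 − 0.267327·11.5) / 0.045045 = -0.157643/0.045045 ≈ -3.5.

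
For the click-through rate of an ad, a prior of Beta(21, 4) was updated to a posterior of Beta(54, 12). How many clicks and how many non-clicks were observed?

Under Beta–binomial conjugacy the posterior parameters are (a+s, b+f).
So s = 54 − 21 = 33 and f = 12 − 4 = 8.

33 clicks and 8 non-clicks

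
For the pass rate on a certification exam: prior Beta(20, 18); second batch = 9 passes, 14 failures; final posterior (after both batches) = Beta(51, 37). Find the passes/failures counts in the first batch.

Because Beta–binomial updating is additive in the counts, the combined data contributed (α_post−α_prior, β_post−β_prior) successes and failures.
Total across both batches: 51−20=31 passes, 37−18=19 failures.
Subtract the second batch: 31−9=22 passes and 19−14=5 failures.

22 passes and 5 failures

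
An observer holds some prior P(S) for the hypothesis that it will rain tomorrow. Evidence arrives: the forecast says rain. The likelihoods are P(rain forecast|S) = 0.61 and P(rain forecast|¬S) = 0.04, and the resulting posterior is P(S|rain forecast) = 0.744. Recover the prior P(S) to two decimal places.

P(S) = 0.16

Bayes' rule in odds form gives O(S|E) = O(S)·[P(E|S)/P(E|¬S)], hence O(S) = O(S|E)/LR.
Posterior odds = 0.744/(1−0.744) = 2.9062. LR = 0.61/0.04 = 15.2500.
Prior odds = 2.9062/15.2500 = 0.1906, so P(S) = 0.1906/(1+0.1906) ≈ 0.16.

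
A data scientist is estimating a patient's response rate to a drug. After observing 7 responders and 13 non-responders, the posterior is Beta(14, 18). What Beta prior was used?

Beta(7, 5)

A Beta(α, β) prior with s successes and f failures in binomial data gives a Beta(α+s, β+f) posterior.
Subtract the data counts: 14−7=7, 18−13=5.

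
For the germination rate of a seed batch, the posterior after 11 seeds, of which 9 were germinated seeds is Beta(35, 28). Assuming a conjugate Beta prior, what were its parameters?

A Beta(α, β) prior with s successes and f failures in binomial data gives a Beta(α+s, β+f) posterior.
So α = 35 − 9 = 26 and β = 28 − 2 = 26.

Beta(26, 26)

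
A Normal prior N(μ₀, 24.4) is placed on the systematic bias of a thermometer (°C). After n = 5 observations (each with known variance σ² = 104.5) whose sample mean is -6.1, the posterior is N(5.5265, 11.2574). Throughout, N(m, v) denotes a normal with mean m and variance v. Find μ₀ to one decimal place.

The posterior mean is a precision-weighted average: μ_n = (τ₀μ₀ + τ_data·x̄)/(τ₀+τ_data), with τ₀=1/σ₀² and τ_data=n/σ².
Here τ₀ = 1/24.4 = 0.040984 and τ_data = 5/104.5 = 0.047847, so τ_n = 0.088831.
Rearranging for μ₀: μ₀ = (μ_n·τ_n − τ_data·x̄)/τ₀ = (5.5265·0.088831 − 0.047847·-6.1) / 0.040984 = 0.782791/0.040984 ≈ 19.1.

μ₀ = 19.1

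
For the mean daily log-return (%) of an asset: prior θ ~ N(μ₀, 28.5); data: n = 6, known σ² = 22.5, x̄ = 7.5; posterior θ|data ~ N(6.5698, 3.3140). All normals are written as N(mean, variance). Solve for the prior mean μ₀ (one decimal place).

The posterior mean is a precision-weighted average: μ_n = (τ₀μ₀ + τ_data·x̄)/(τ₀+τ_data), with τ₀=1/σ₀² and τ_data=n/σ².
Here τ₀ = 1/28.5 = 0.035088 and τ_data = 6/22.5 = 0.266667, so τ_n = 0.301755.
Rearranging for μ₀: μ₀ = (μ_n·τ_n − τ_data·x̄)/τ₀ = (6.5698·0.301755 − 0.266667·7.5) / 0.035088 = -0.017533/0.035088 ≈ -0.5.

μ₀ = -0.5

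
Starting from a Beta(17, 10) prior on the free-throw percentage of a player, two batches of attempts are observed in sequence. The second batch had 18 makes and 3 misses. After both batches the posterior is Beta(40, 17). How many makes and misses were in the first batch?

5 makes and 4 misses

Because Beta–binomial updating is additive in the counts, the combined data contributed (α_post−α_prior, β_post−β_prior) successes and failures.
Total across both batches: 40−17=23 makes, 17−10=7 misses.
Subtract the second batch: 23−18=5 makes and 7−3=4 misses.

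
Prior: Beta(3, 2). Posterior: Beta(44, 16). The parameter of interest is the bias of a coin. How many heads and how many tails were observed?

Beta is conjugate to the binomial likelihood: posterior = Beta(α+s, β+f).
Match parameters: s=44−3=41, f=16−2=14.

41 heads and 14 tails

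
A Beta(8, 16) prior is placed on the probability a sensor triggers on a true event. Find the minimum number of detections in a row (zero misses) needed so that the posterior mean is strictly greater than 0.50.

k = 9

After k detections and 0 misses the posterior is Beta(8+k, 16), with mean (8+k)/(8+16+k).
Set (8+k)/(24+k) > 0.50 and solve: k > (0.50·24 − 8)/(1 − 0.50) = 8.000.
The smallest integer exceeding 8.000 is 9.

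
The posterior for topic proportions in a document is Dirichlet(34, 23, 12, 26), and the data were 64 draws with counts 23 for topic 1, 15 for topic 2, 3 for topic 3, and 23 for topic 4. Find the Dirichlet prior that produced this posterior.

For a Dirichlet(α) prior with multinomial counts c, the posterior is Dirichlet(α + c) componentwise.
Subtract each count from the matching posterior parameter: 34−23=11, 23−15=8, 12−3=9, 26−23=3.

Dirichlet(11, 8, 9, 3)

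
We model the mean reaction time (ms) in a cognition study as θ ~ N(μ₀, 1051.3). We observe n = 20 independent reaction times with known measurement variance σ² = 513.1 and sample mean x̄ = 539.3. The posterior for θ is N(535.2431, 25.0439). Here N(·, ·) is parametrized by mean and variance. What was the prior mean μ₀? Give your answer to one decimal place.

The posterior mean is a precision-weighted average: μ_n = (τ₀μ₀ + τ_data·x̄)/(τ₀+τ_data), with τ₀=1/σ₀² and τ_data=n/σ².
Here τ₀ = 1/1051.3 = 0.000951 and τ_data = 20/513.1 = 0.038979, so τ_n = 0.039930.
Rearranging for μ₀: μ₀ = (μ_n·τ_n − τ_data·x̄)/τ₀ = (535.2431·0.039930 − 0.038979·539.3) / 0.000951 = 0.350882/0.000951 ≈ 369.0.

μ₀ = 369.0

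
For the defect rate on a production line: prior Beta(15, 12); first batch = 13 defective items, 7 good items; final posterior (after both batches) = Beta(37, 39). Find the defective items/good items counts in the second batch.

Sequential conjugate updates are equivalent to a single update on the pooled data, so total successes = posterior α − prior α and total failures = posterior β − prior β.
Total across both batches: 37−15=22 defective items, 39−12=27 good items.
Subtract the first batch: 22−13=9 defective items and 27−7=20 good items.

9 defective items and 20 good items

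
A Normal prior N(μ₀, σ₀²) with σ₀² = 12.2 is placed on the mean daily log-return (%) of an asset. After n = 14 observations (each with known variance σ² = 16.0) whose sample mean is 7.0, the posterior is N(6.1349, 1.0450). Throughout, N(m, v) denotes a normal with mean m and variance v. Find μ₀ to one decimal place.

The posterior mean is a precision-weighted average: μ_n = (τ₀μ₀ + τ_data·x̄)/(τ₀+τ_data), with τ₀=1/σ₀² and τ_data=n/σ².
Here τ₀ = 1/12.2 = 0.081967 and τ_data = 14/16.0 = 0.875000, so τ_n = 0.956967.
Rearranging for μ₀: μ₀ = (μ_n·τ_n − τ_data·x̄)/τ₀ = (6.1349·0.956967 − 0.875000·7.0) / 0.081967 = -0.254103/0.081967 ≈ -3.1.

μ₀ = -3.1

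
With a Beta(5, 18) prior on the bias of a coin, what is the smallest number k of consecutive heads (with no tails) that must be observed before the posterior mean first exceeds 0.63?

After k heads and 0 tails the posterior is Beta(5+k, 18), with mean (5+k)/(5+18+k).
Set (5+k)/(23+k) > 0.63 and solve: k > (0.63·23 − 5)/(1 − 0.63) = 25.649.
The smallest integer exceeding 25.649 is 26, and checking k=26: (31)/(49) = 0.6327 > 0.63.

k = 26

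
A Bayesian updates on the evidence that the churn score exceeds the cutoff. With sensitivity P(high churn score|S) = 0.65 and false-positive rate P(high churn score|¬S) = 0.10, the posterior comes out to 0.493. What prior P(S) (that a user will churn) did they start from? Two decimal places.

In odds form, posterior odds = prior odds × likelihood ratio, so prior odds = posterior odds ÷ LR.
Posterior odds = 0.493/(1−0.493) = 0.9724. LR = 0.65/0.10 = 6.5000.
Prior odds = 0.9724/6.5000 = 0.1496, so P(S) = 0.1496/(1+0.1496) ≈ 0.13.

P(S) = 0.13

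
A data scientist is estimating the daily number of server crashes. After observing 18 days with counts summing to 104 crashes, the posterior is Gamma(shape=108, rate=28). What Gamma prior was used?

Gamma(shape=4, rate=10)

A Gamma(α, β) prior (rate parametrization) on a Poisson rate with n observations summing to S gives posterior Gamma(α+S, β+n).
So α = 108 − 104 = 4 and β = 28 − 18 = 10.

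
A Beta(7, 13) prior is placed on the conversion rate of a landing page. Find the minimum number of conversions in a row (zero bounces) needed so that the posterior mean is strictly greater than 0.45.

After k conversions and 0 bounces the posterior is Beta(7+k, 13), with mean (7+k)/(7+13+k).
Set (7+k)/(20+k) > 0.45 and solve: k > (0.45·20 − 7)/(1 − 0.45) = 3.636.
The smallest integer exceeding 3.636 is 4.

k = 4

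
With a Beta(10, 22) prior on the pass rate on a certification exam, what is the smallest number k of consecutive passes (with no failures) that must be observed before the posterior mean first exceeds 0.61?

After k passes and 0 failures the posterior is Beta(10+k, 22), with mean (10+k)/(10+22+k).
Set (10+k)/(32+k) > 0.61 and solve: k > (0.61·32 − 10)/(1 − 0.61) = 24.410.
The smallest integer exceeding 24.410 is 25.

k = 25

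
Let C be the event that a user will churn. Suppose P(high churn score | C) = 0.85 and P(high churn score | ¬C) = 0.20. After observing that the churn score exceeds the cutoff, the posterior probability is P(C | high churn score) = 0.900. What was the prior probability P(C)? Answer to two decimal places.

Bayes' rule in odds form gives O(C|E) = O(C)·[P(E|C)/P(E|¬C)], hence O(C) = O(C|E)/LR.
Posterior odds = 0.900/(1−0.900) = 9.0000. LR = 0.85/0.20 = 4.2500.
Prior odds = 9.0000/4.2500 = 2.1176, so P(C) = 2.1176/(1+2.1176) ≈ 0.68.

P(C) = 0.68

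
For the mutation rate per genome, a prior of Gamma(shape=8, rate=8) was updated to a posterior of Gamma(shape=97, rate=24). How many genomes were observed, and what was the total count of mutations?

n = 16 genomes with total 89 mutations

Gamma–Poisson conjugacy: posterior shape = α + Σxᵢ, posterior rate = β + n.
Matching: Σxᵢ = 97 − 8 = 89 and n = 24 − 8 = 16.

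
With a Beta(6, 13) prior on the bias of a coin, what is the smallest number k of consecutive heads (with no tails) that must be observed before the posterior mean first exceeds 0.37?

k = 2

After k heads and 0 tails the posterior is Beta(6+k, 13), with mean (6+k)/(6+13+k).
Set (6+k)/(19+k) > 0.37 and solve: k > (0.37·19 − 6)/(1 − 0.37) = 1.635.
The smallest integer exceeding 1.635 is 2, and checking k=2: (8)/(21) = 0.3810 > 0.37.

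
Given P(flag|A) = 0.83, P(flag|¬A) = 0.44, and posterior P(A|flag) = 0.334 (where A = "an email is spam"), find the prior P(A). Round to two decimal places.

In odds form, posterior odds = prior odds × likelihood ratio, so prior odds = posterior odds ÷ LR.
Posterior odds = 0.334/(1−0.334) = 0.5015. LR = 0.83/0.44 = 1.8864.
Prior odds = 0.5015/1.8864 = 0.2659, so P(A) = 0.2659/(1+0.2659) ≈ 0.21.

P(A) = 0.21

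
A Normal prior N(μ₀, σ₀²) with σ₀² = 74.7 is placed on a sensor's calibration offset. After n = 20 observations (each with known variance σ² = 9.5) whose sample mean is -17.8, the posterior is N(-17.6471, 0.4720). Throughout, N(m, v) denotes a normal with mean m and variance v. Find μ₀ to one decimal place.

With known observation variance, the Normal–Normal posterior has precision τ_n = τ₀ + n/σ² and mean μ_n = (τ₀μ₀ + (n/σ²)x̄)/τ_n.
Here τ₀ = 1/74.7 = 0.013387 and τ_data = 20/9.5 = 2.105263, so τ_n = 2.118650.
Rearranging for μ₀: μ₀ = (μ_n·τ_n − τ_data·x̄)/τ₀ = (-17.6471·2.118650 − 2.105263·-17.8) / 0.013387 = 0.085653/0.013387 ≈ 6.4.

μ₀ = 6.4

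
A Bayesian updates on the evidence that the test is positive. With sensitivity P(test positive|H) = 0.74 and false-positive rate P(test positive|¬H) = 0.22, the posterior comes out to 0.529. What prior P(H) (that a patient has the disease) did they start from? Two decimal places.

Bayes' rule in odds form gives O(H|E) = O(H)·[P(E|H)/P(E|¬H)], hence O(H) = O(H|E)/LR.
Posterior odds = 0.529/(1−0.529) = 1.1231. LR = 0.74/0.22 = 3.3636.
Prior odds = 1.1231/3.3636 = 0.3339, so P(H) = 0.3339/(1+0.3339) ≈ 0.25.

P(H) = 0.25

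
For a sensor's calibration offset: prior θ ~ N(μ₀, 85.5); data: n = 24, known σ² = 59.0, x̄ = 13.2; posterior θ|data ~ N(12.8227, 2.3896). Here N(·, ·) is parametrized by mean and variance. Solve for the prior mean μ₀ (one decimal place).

μ₀ = -0.3

With known observation variance, the Normal–Normal posterior has precision τ_n = τ₀ + n/σ² and mean μ_n = (τ₀μ₀ + (n/σ²)x̄)/τ_n.
Here τ₀ = 1/85.5 = 0.011696 and τ_data = 24/59.0 = 0.406780, so τ_n = 0.418476.
Rearranging for μ₀: μ₀ = (μ_n·τ_n − τ_data·x̄)/τ₀ = (12.8227·0.418476 − 0.406780·13.2) / 0.011696 = -0.003504/0.011696 ≈ -0.3.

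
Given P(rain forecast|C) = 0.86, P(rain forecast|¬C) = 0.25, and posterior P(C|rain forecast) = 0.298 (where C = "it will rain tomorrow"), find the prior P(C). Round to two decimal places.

P(C) = 0.11

Bayes' rule in odds form gives O(C|E) = O(C)·[P(E|C)/P(E|¬C)], hence O(C) = O(C|E)/LR.
Posterior odds = 0.298/(1−0.298) = 0.4245. LR = 0.86/0.25 = 3.4400.
Prior odds = 0.4245/3.4400 = 0.1234, so P(C) = 0.1234/(1+0.1234) ≈ 0.11.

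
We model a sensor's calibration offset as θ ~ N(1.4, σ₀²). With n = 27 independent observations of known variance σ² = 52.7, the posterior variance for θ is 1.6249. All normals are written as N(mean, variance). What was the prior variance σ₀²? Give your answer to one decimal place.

σ₀² = 9.7

Posterior precision equals prior precision plus data precision: 1/σ_n² = 1/σ₀² + n/σ².
So 1/σ₀² = 1/1.6249 − 27/52.7 = 0.615422 − 0.512334 = 0.103088.
Hence σ₀² = 1/0.103088 ≈ 9.7.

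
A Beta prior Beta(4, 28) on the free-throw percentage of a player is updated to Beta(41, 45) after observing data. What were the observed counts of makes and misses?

37 makes and 17 misses

Beta is conjugate to the binomial likelihood: posterior = Beta(a+s, b+f).
So s = 41 − 4 = 37 and f = 45 − 28 = 17.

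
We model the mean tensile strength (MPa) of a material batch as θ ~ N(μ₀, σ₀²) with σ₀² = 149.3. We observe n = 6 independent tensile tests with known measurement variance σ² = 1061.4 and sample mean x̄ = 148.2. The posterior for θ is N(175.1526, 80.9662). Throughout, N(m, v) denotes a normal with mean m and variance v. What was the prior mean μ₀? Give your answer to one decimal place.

μ₀ = 197.9

The posterior mean is a precision-weighted average: μ_n = (τ₀μ₀ + τ_data·x̄)/(τ₀+τ_data), with τ₀=1/σ₀² and τ_data=n/σ².
Here τ₀ = 1/149.3 = 0.006698 and τ_data = 6/1061.4 = 0.005653, so τ_n = 0.012351.
Rearranging for μ₀: μ₀ = (μ_n·τ_n − τ_data·x̄)/τ₀ = (175.1526·0.012351 − 0.005653·148.2) / 0.006698 = 1.325535/0.006698 ≈ 197.9.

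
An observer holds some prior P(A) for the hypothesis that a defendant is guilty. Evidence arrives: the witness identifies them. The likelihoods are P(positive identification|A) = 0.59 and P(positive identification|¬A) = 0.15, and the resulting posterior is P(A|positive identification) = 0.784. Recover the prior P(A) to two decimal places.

In odds form, posterior odds = prior odds × likelihood ratio, so prior odds = posterior odds ÷ LR.
Posterior odds = 0.784/(1−0.784) = 3.6296. LR = 0.59/0.15 = 3.9333.
Prior odds = 3.6296/3.9333 = 0.9228, so P(A) = 0.9228/(1+0.9228) ≈ 0.48.

P(A) = 0.48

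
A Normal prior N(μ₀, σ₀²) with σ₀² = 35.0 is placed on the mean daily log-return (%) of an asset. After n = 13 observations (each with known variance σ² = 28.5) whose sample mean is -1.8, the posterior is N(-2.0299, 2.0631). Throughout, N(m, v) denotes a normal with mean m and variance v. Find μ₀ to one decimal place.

μ₀ = -5.7

With known observation variance, the Normal–Normal posterior has precision τ_n = τ₀ + n/σ² and mean μ_n = (τ₀μ₀ + (n/σ²)x̄)/τ_n.
Here τ₀ = 1/35.0 = 0.028571 and τ_data = 13/28.5 = 0.456140, so τ_n = 0.484711.
Rearranging for μ₀: μ₀ = (μ_n·τ_n − τ_data·x̄)/τ₀ = (-2.0299·0.484711 − 0.456140·-1.8) / 0.028571 = -0.162863/0.028571 ≈ -5.7.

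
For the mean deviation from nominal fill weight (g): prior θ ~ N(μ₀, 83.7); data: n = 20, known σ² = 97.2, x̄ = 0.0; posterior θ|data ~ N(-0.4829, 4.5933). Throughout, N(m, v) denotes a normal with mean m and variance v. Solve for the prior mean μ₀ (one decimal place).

μ₀ = -8.8

The posterior mean is a precision-weighted average: μ_n = (τ₀μ₀ + τ_data·x̄)/(τ₀+τ_data), with τ₀=1/σ₀² and τ_data=n/σ².
Here τ₀ = 1/83.7 = 0.011947 and τ_data = 20/97.2 = 0.205761, so τ_n = 0.217708.
Rearranging for μ₀: μ₀ = (μ_n·τ_n − τ_data·x̄)/τ₀ = (-0.4829·0.217708 − 0.205761·0.0) / 0.011947 = -0.105131/0.011947 ≈ -8.8.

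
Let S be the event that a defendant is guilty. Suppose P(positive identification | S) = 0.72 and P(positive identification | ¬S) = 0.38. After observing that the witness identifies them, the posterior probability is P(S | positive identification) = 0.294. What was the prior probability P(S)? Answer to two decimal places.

In odds form, posterior odds = prior odds × likelihood ratio, so prior odds = posterior odds ÷ LR.
Posterior odds = 0.294/(1−0.294) = 0.4164. LR = 0.72/0.38 = 1.8947.
Prior odds = 0.4164/1.8947 = 0.2198, so P(S) = 0.2198/(1+0.2198) ≈ 0.18.

P(S) = 0.18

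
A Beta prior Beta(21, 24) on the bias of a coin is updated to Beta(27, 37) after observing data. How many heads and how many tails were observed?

6 heads and 13 tails

A Beta(a, b) prior with s successes and f failures in binomial data gives a Beta(a+s, b+f) posterior.
So s = 27 − 21 = 6 and f = 37 − 24 = 13.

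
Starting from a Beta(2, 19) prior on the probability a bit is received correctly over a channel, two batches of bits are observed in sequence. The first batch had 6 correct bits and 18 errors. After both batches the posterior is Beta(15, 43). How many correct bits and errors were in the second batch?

Because Beta–binomial updating is additive in the counts, the combined data contributed (α_post−α_prior, β_post−β_prior) successes and failures.
Total across both batches: 15−2=13 correct bits, 43−19=24 errors.
Subtract the first batch: 13−6=7 correct bits and 24−18=6 errors.

7 correct bits and 6 errors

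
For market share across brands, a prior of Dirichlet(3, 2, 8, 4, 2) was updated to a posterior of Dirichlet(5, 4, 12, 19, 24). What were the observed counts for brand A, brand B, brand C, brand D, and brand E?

counts (2, 2, 4, 15, 22)

For a Dirichlet(α) prior with multinomial counts c, the posterior is Dirichlet(α + c) componentwise.
Counts are posterior − prior componentwise: 5−3=2, 4−2=2, 12−8=4, 19−4=15, 24−2=22.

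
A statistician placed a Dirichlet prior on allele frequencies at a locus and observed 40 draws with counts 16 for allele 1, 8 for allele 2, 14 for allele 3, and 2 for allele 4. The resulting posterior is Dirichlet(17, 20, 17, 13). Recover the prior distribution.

For a Dirichlet(α) prior with multinomial counts c, the posterior is Dirichlet(α + c) componentwise.
Subtract each count from the matching posterior parameter: 17−16=1, 20−8=12, 17−14=3, 13−2=11.

Dirichlet(1, 12, 3, 11)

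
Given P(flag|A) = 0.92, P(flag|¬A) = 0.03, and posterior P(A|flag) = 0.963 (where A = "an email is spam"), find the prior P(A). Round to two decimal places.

In odds form, posterior odds = prior odds × likelihood ratio, so prior odds = posterior odds ÷ LR.
Posterior odds = 0.963/(1−0.963) = 26.0270. LR = 0.92/0.03 = 30.6667.
Prior odds = 26.0270/30.6667 = 0.8487, so P(A) = 0.8487/(1+0.8487) ≈ 0.46.

P(A) = 0.46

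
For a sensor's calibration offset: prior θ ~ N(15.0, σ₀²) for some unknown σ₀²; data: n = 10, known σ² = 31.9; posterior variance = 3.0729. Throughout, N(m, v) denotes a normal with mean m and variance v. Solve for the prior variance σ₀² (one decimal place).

σ₀² = 83.7

For the Normal–Normal model with known σ², precisions add: τ_n = τ₀ + n/σ².
So 1/σ₀² = 1/3.0729 − 10/31.9 = 0.325425 − 0.313480 = 0.011945.
Hence σ₀² = 1/0.011945 ≈ 83.7.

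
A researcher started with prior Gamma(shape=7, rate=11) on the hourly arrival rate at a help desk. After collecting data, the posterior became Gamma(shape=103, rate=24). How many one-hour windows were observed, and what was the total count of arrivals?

Gamma–Poisson conjugacy: posterior shape = α + Σxᵢ, posterior rate = β + n.
Matching: Σxᵢ = 103 − 7 = 96 and n = 24 − 11 = 13.

n = 13 one-hour windows with total 96 arrivals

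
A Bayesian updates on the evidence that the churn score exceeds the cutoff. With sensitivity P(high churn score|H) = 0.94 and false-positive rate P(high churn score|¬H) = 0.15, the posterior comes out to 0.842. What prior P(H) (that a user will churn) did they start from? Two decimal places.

P(H) = 0.46

Bayes' rule in odds form gives O(H|E) = O(H)·[P(E|H)/P(E|¬H)], hence O(H) = O(H|E)/LR.
Posterior odds = 0.842/(1−0.842) = 5.3291. LR = 0.94/0.15 = 6.2667.
Prior odds = 5.3291/6.2667 = 0.8504, so P(H) = 0.8504/(1+0.8504) ≈ 0.46.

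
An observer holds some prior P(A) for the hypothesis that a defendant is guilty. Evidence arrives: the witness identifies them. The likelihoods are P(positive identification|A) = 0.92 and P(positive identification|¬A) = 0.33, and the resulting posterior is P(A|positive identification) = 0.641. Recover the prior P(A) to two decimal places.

P(A) = 0.39

Bayes' rule in odds form gives O(A|E) = O(A)·[P(E|A)/P(E|¬A)], hence O(A) = O(A|E)/LR.
Posterior odds = 0.641/(1−0.641) = 1.7855. LR = 0.92/0.33 = 2.7879.
Prior odds = 1.7855/2.7879 = 0.6404, so P(A) = 0.6404/(1+0.6404) ≈ 0.39.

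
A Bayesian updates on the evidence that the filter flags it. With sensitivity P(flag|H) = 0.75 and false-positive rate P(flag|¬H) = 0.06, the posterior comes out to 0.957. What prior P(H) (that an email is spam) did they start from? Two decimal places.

P(H) = 0.64

Bayes' rule in odds form gives O(H|E) = O(H)·[P(E|H)/P(E|¬H)], hence O(H) = O(H|E)/LR.
Posterior odds = 0.957/(1−0.957) = 22.2558. LR = 0.75/0.06 = 12.5000.
Prior odds = 22.2558/12.5000 = 1.7805, so P(H) = 1.7805/(1+1.7805) ≈ 0.64.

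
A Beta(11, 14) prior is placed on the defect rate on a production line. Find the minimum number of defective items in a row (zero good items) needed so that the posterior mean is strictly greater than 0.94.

k = 209

After k defective items and 0 good items the posterior is Beta(11+k, 14), with mean (11+k)/(11+14+k).
Set (11+k)/(25+k) > 0.94 and solve: k > (0.94·25 − 11)/(1 − 0.94) = 208.333.
The smallest integer exceeding 208.333 is 209.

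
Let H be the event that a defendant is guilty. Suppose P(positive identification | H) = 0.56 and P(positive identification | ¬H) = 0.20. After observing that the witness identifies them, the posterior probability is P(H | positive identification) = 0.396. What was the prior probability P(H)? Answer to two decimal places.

In odds form, posterior odds = prior odds × likelihood ratio, so prior odds = posterior odds ÷ LR.
Posterior odds = 0.396/(1−0.396) = 0.6556. LR = 0.56/0.20 = 2.8000.
Prior odds = 0.6556/2.8000 = 0.2341, so P(H) = 0.2341/(1+0.2341) ≈ 0.19.

P(H) = 0.19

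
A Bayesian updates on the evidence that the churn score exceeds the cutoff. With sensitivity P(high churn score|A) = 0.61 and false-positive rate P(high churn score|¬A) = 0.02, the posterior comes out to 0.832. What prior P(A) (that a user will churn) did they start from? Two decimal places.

P(A) = 0.14

In odds form, posterior odds = prior odds × likelihood ratio, so prior odds = posterior odds ÷ LR.
Posterior odds = 0.832/(1−0.832) = 4.9524. LR = 0.61/0.02 = 30.5000.
Prior odds = 4.9524/30.5000 = 0.1624, so P(A) = 0.1624/(1+0.1624) ≈ 0.14.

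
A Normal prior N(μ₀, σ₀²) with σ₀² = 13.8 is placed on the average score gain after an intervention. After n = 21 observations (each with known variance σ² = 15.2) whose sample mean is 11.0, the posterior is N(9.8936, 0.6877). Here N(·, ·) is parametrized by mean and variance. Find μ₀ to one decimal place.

With known observation variance, the Normal–Normal posterior has precision τ_n = τ₀ + n/σ² and mean μ_n = (τ₀μ₀ + (n/σ²)x̄)/τ_n.
Here τ₀ = 1/13.8 = 0.072464 and τ_data = 21/15.2 = 1.381579, so τ_n = 1.454043.
Rearranging for μ₀: μ₀ = (μ_n·τ_n − τ_data·x̄)/τ₀ = (9.8936·1.454043 − 1.381579·11.0) / 0.072464 = -0.811649/0.072464 ≈ -11.2.

μ₀ = -11.2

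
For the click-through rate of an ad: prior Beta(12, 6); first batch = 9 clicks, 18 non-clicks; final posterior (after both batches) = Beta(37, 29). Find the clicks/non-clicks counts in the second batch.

16 clicks and 5 non-clicks

Because Beta–binomial updating is additive in the counts, the combined data contributed (α_post−α_prior, β_post−β_prior) successes and failures.
Total across both batches: 37−12=25 clicks, 29−6=23 non-clicks.
Subtract the first batch: 25−9=16 clicks and 23−18=5 non-clicks.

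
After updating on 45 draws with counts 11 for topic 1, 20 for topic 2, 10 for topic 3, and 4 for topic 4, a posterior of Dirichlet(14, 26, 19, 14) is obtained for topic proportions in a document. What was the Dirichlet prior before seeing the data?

For a Dirichlet(α) prior with multinomial counts c, the posterior is Dirichlet(α + c) componentwise.
Subtract each count from the matching posterior parameter: 14−11=3, 26−20=6, 19−10=9, 14−4=10.

Dirichlet(3, 6, 9, 10)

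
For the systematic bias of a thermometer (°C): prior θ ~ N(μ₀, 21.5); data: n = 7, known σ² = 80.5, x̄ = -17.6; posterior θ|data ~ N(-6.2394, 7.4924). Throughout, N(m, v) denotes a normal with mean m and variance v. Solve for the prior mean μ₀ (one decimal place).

With known observation variance, the Normal–Normal posterior has precision τ_n = τ₀ + n/σ² and mean μ_n = (τ₀μ₀ + (n/σ²)x̄)/τ_n.
Here τ₀ = 1/21.5 = 0.046512 and τ_data = 7/80.5 = 0.086957, so τ_n = 0.133469.
Rearranging for μ₀: μ₀ = (μ_n·τ_n − τ_data·x̄)/τ₀ = (-6.2394·0.133469 − 0.086957·-17.6) / 0.046512 = 0.697677/0.046512 ≈ 15.0.

μ₀ = 15.0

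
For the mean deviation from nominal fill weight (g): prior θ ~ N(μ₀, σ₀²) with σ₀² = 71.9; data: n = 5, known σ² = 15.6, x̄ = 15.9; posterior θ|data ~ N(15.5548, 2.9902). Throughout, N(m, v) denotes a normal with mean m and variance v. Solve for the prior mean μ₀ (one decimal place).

The posterior mean is a precision-weighted average: μ_n = (τ₀μ₀ + τ_data·x̄)/(τ₀+τ_data), with τ₀=1/σ₀² and τ_data=n/σ².
Here τ₀ = 1/71.9 = 0.013908 and τ_data = 5/15.6 = 0.320513, so τ_n = 0.334421.
Rearranging for μ₀: μ₀ = (μ_n·τ_n − τ_data·x̄)/τ₀ = (15.5548·0.334421 − 0.320513·15.9) / 0.013908 = 0.105695/0.013908 ≈ 7.6.

μ₀ = 7.6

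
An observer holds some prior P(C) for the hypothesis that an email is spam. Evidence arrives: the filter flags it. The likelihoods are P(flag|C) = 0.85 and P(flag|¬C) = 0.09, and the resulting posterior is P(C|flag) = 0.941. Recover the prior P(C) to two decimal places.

P(C) = 0.63

In odds form, posterior odds = prior odds × likelihood ratio, so prior odds = posterior odds ÷ LR.
Posterior odds = 0.941/(1−0.941) = 15.9492. LR = 0.85/0.09 = 9.4444.
Prior odds = 15.9492/9.4444 = 1.6887, so P(C) = 1.6887/(1+1.6887) ≈ 0.63.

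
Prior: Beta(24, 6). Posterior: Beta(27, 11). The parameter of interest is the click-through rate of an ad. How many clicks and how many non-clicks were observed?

Beta is conjugate to the binomial likelihood: posterior = Beta(α+s, β+f).
So s = 27 − 24 = 3 and f = 11 − 6 = 5.

3 clicks and 5 non-clicks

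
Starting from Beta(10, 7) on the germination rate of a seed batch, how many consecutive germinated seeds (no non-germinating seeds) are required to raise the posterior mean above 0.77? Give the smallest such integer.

k = 14

After k germinated seeds and 0 non-germinating seeds the posterior is Beta(10+k, 7), with mean (10+k)/(10+7+k).
Set (10+k)/(17+k) > 0.77 and solve: k > (0.77·17 − 10)/(1 − 0.77) = 13.435.
The smallest integer exceeding 13.435 is 14, and checking k=14: (24)/(31) = 0.7742 > 0.77.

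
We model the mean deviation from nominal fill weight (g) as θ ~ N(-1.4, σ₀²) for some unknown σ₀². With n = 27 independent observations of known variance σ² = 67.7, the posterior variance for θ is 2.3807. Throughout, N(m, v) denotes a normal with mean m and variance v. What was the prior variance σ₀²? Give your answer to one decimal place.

Posterior precision equals prior precision plus data precision: 1/σ_n² = 1/σ₀² + n/σ².
So 1/σ₀² = 1/2.3807 − 27/67.7 = 0.420045 − 0.398818 = 0.021227.
Hence σ₀² = 1/0.021227 ≈ 47.1.

σ₀² = 47.1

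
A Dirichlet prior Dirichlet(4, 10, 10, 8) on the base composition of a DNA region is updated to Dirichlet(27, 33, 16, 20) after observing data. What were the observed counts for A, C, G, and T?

For a Dirichlet(α) prior with multinomial counts c, the posterior is Dirichlet(α + c) componentwise.
Counts are posterior − prior componentwise: 27−4=23, 33−10=23, 16−10=6, 20−8=12.

counts (23, 23, 6, 12)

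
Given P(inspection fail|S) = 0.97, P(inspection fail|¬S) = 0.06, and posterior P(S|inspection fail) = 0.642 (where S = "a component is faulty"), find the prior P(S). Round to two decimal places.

Bayes' rule in odds form gives O(S|E) = O(S)·[P(E|S)/P(E|¬S)], hence O(S) = O(S|E)/LR.
Posterior odds = 0.642/(1−0.642) = 1.7933. LR = 0.97/0.06 = 16.1667.
Prior odds = 1.7933/16.1667 = 0.1109, so P(S) = 0.1109/(1+0.1109) ≈ 0.10.

P(S) = 0.10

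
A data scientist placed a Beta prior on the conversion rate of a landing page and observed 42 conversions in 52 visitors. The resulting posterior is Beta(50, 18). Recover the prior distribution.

Beta(8, 8)

A Beta(a, b) prior with s successes and f failures in binomial data gives a Beta(a+s, b+f) posterior.
Subtract the data counts: 50−42=8, 18−10=8.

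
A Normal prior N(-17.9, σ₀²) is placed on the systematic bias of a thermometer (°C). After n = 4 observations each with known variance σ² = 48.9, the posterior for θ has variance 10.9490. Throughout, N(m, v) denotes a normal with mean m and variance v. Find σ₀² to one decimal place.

For the Normal–Normal model with known σ², precisions add: τ_n = τ₀ + n/σ².
So 1/σ₀² = 1/10.9490 − 4/48.9 = 0.091333 − 0.081800 = 0.009533.
Hence σ₀² = 1/0.009533 ≈ 104.9.

σ₀² = 104.9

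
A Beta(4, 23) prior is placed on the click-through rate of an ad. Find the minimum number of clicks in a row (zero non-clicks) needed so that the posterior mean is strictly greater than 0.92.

k = 261

After k clicks and 0 non-clicks the posterior is Beta(4+k, 23), with mean (4+k)/(4+23+k).
Set (4+k)/(27+k) > 0.92 and solve: k > (0.92·27 − 4)/(1 − 0.92) = 260.500.
The smallest integer exceeding 260.500 is 261.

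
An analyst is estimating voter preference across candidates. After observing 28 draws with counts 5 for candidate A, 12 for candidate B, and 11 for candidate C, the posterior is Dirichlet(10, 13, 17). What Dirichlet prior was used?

For a Dirichlet(α) prior with multinomial counts c, the posterior is Dirichlet(α + c) componentwise.
Subtract each count from the matching posterior parameter: 10−5=5, 13−12=1, 17−11=6.

Dirichlet(5, 1, 6)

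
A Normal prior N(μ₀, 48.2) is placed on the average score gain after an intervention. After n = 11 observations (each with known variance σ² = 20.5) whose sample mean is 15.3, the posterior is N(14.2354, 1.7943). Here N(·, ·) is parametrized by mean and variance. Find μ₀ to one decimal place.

With known observation variance, the Normal–Normal posterior has precision τ_n = τ₀ + n/σ² and mean μ_n = (τ₀μ₀ + (n/σ²)x̄)/τ_n.
Here τ₀ = 1/48.2 = 0.020747 and τ_data = 11/20.5 = 0.536585, so τ_n = 0.557332.
Rearranging for μ₀: μ₀ = (μ_n·τ_n − τ_data·x̄)/τ₀ = (14.2354·0.557332 − 0.536585·15.3) / 0.020747 = -0.275907/0.020747 ≈ -13.3.

μ₀ = -13.3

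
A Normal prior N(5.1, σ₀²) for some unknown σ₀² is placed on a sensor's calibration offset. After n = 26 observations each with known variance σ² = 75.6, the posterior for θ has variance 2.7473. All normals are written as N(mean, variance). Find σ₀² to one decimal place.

σ₀² = 49.8

For the Normal–Normal model with known σ², precisions add: τ_n = τ₀ + n/σ².
So 1/σ₀² = 1/2.7473 − 26/75.6 = 0.363994 − 0.343915 = 0.020079.
Hence σ₀² = 1/0.020079 ≈ 49.8.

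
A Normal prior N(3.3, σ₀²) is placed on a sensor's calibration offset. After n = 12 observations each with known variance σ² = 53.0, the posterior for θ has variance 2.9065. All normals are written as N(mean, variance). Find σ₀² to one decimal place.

σ₀² = 8.5

Posterior precision equals prior precision plus data precision: 1/σ_n² = 1/σ₀² + n/σ².
So 1/σ₀² = 1/2.9065 − 12/53.0 = 0.344056 − 0.226415 = 0.117641.
Hence σ₀² = 1/0.117641 ≈ 8.5.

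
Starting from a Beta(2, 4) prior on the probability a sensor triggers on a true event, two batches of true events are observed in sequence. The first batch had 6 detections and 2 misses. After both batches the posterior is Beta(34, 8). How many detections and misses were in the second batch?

26 detections and 2 misses

Sequential conjugate updates are equivalent to a single update on the pooled data, so total successes = posterior α − prior α and total failures = posterior β − prior β.
Total across both batches: 34−2=32 detections, 8−4=4 misses.
Subtract the first batch: 32−6=26 detections and 4−2=2 misses.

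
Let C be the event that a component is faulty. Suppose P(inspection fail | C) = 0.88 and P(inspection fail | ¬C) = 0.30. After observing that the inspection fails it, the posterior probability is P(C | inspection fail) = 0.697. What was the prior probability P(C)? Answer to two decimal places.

P(C) = 0.44

In odds form, posterior odds = prior odds × likelihood ratio, so prior odds = posterior odds ÷ LR.
Posterior odds = 0.697/(1−0.697) = 2.3003. LR = 0.88/0.30 = 2.9333.
Prior odds = 2.3003/2.9333 = 0.7842, so P(C) = 0.7842/(1+0.7842) ≈ 0.44.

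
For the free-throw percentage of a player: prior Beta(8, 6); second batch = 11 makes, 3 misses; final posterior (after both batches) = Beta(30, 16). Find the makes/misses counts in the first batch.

Sequential conjugate updates are equivalent to a single update on the pooled data, so total successes = posterior α − prior α and total failures = posterior β − prior β.
Total across both batches: 30−8=22 makes, 16−6=10 misses.
Subtract the second batch: 22−11=11 makes and 10−3=7 misses.

11 makes and 7 misses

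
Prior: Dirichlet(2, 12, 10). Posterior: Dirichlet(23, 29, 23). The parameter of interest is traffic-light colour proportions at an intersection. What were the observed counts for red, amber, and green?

counts (21, 17, 13)

For a Dirichlet(α) prior with multinomial counts c, the posterior is Dirichlet(α + c) componentwise.
Counts are posterior − prior componentwise: 23−2=21, 29−12=17, 23−10=13.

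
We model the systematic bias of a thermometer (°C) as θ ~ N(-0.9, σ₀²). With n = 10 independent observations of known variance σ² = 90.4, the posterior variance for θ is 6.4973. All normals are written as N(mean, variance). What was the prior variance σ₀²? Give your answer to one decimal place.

σ₀² = 23.1

For the Normal–Normal model with known σ², precisions add: τ_n = τ₀ + n/σ².
So 1/σ₀² = 1/6.4973 − 10/90.4 = 0.153910 − 0.110619 = 0.043291.
Hence σ₀² = 1/0.043291 ≈ 23.1.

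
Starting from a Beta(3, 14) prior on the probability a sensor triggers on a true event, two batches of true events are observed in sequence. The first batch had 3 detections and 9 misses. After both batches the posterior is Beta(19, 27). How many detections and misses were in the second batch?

Because Beta–binomial updating is additive in the counts, the combined data contributed (α_post−α_prior, β_post−β_prior) successes and failures.
Total across both batches: 19−3=16 detections, 27−14=13 misses.
Subtract the first batch: 16−3=13 detections and 13−9=4 misses.

13 detections and 4 misses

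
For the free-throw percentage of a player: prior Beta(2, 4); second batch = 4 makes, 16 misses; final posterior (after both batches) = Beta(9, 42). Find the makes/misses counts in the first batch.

Sequential conjugate updates are equivalent to a single update on the pooled data, so total successes = posterior α − prior α and total failures = posterior β − prior β.
Total across both batches: 9−2=7 makes, 42−4=38 misses.
Subtract the second batch: 7−4=3 makes and 38−16=22 misses.

3 makes and 22 misses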